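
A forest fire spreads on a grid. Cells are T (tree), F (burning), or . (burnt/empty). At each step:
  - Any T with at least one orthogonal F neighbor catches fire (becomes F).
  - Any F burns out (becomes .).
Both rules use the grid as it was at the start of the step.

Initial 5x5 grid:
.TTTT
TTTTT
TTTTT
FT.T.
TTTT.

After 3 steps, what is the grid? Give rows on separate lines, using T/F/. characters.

Step 1: 3 trees catch fire, 1 burn out
  .TTTT
  TTTTT
  FTTTT
  .F.T.
  FTTT.
Step 2: 3 trees catch fire, 3 burn out
  .TTTT
  FTTTT
  .FTTT
  ...T.
  .FTT.
Step 3: 3 trees catch fire, 3 burn out
  .TTTT
  .FTTT
  ..FTT
  ...T.
  ..FT.

.TTTT
.FTTT
..FTT
...T.
..FT.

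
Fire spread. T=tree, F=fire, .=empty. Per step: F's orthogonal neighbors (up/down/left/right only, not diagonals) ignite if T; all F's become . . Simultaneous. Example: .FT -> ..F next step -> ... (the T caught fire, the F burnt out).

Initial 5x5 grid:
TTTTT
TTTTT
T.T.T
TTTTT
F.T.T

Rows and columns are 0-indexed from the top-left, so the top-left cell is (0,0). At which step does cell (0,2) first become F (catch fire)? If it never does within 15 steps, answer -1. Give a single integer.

Step 1: cell (0,2)='T' (+1 fires, +1 burnt)
Step 2: cell (0,2)='T' (+2 fires, +1 burnt)
Step 3: cell (0,2)='T' (+2 fires, +2 burnt)
Step 4: cell (0,2)='T' (+5 fires, +2 burnt)
Step 5: cell (0,2)='T' (+3 fires, +5 burnt)
Step 6: cell (0,2)='F' (+4 fires, +3 burnt)
  -> target ignites at step 6
Step 7: cell (0,2)='.' (+2 fires, +4 burnt)
Step 8: cell (0,2)='.' (+1 fires, +2 burnt)
Step 9: cell (0,2)='.' (+0 fires, +1 burnt)
  fire out at step 9

6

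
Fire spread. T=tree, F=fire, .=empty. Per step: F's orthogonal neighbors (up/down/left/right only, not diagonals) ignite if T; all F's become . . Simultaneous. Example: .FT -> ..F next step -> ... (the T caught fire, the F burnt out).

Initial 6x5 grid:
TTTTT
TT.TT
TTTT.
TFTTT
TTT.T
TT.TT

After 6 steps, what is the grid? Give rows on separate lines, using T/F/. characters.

Step 1: 4 trees catch fire, 1 burn out
  TTTTT
  TT.TT
  TFTT.
  F.FTT
  TFT.T
  TT.TT
Step 2: 7 trees catch fire, 4 burn out
  TTTTT
  TF.TT
  F.FT.
  ...FT
  F.F.T
  TF.TT
Step 3: 5 trees catch fire, 7 burn out
  TFTTT
  F..TT
  ...F.
  ....F
  ....T
  F..TT
Step 4: 4 trees catch fire, 5 burn out
  F.FTT
  ...FT
  .....
  .....
  ....F
  ...TT
Step 5: 3 trees catch fire, 4 burn out
  ...FT
  ....F
  .....
  .....
  .....
  ...TF
Step 6: 2 trees catch fire, 3 burn out
  ....F
  .....
  .....
  .....
  .....
  ...F.

....F
.....
.....
.....
.....
...F.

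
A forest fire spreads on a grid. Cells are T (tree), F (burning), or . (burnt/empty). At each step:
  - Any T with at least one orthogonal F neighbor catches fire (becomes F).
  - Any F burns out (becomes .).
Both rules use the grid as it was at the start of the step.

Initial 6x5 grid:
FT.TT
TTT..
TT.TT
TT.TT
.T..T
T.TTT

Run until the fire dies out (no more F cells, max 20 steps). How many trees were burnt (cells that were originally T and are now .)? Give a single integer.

Step 1: +2 fires, +1 burnt (F count now 2)
Step 2: +2 fires, +2 burnt (F count now 2)
Step 3: +3 fires, +2 burnt (F count now 3)
Step 4: +1 fires, +3 burnt (F count now 1)
Step 5: +1 fires, +1 burnt (F count now 1)
Step 6: +0 fires, +1 burnt (F count now 0)
Fire out after step 6
Initially T: 20, now '.': 19
Total burnt (originally-T cells now '.'): 9

Answer: 9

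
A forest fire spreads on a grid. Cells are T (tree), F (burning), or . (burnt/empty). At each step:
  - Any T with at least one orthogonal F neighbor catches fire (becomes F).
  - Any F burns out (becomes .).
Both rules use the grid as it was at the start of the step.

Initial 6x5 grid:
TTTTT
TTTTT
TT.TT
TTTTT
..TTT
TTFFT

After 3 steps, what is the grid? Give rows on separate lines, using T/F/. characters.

Step 1: 4 trees catch fire, 2 burn out
  TTTTT
  TTTTT
  TT.TT
  TTTTT
  ..FFT
  TF..F
Step 2: 4 trees catch fire, 4 burn out
  TTTTT
  TTTTT
  TT.TT
  TTFFT
  ....F
  F....
Step 3: 3 trees catch fire, 4 burn out
  TTTTT
  TTTTT
  TT.FT
  TF..F
  .....
  .....

TTTTT
TTTTT
TT.FT
TF..F
.....
.....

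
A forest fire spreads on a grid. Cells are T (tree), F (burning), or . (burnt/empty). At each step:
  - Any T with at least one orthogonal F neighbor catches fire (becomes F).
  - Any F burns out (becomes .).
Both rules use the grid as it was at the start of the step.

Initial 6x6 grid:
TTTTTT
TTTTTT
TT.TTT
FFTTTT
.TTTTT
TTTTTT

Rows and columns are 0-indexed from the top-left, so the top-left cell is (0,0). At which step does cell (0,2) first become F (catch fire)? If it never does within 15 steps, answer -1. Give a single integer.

Step 1: cell (0,2)='T' (+4 fires, +2 burnt)
Step 2: cell (0,2)='T' (+5 fires, +4 burnt)
Step 3: cell (0,2)='T' (+8 fires, +5 burnt)
Step 4: cell (0,2)='F' (+6 fires, +8 burnt)
  -> target ignites at step 4
Step 5: cell (0,2)='.' (+5 fires, +6 burnt)
Step 6: cell (0,2)='.' (+3 fires, +5 burnt)
Step 7: cell (0,2)='.' (+1 fires, +3 burnt)
Step 8: cell (0,2)='.' (+0 fires, +1 burnt)
  fire out at step 8

4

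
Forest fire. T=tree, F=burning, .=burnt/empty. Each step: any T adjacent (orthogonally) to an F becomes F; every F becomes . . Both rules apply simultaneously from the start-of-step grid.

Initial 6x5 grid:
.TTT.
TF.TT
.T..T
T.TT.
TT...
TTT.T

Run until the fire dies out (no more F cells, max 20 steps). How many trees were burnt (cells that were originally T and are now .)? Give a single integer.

Step 1: +3 fires, +1 burnt (F count now 3)
Step 2: +1 fires, +3 burnt (F count now 1)
Step 3: +1 fires, +1 burnt (F count now 1)
Step 4: +1 fires, +1 burnt (F count now 1)
Step 5: +1 fires, +1 burnt (F count now 1)
Step 6: +1 fires, +1 burnt (F count now 1)
Step 7: +0 fires, +1 burnt (F count now 0)
Fire out after step 7
Initially T: 17, now '.': 21
Total burnt (originally-T cells now '.'): 8

Answer: 8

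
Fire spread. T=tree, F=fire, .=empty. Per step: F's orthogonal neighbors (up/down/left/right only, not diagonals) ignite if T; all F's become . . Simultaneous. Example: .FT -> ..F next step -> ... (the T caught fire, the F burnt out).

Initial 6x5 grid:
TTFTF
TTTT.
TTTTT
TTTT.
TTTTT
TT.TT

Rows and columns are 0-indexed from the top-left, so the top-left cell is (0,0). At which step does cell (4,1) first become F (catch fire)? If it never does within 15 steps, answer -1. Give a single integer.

Step 1: cell (4,1)='T' (+3 fires, +2 burnt)
Step 2: cell (4,1)='T' (+4 fires, +3 burnt)
Step 3: cell (4,1)='T' (+4 fires, +4 burnt)
Step 4: cell (4,1)='T' (+5 fires, +4 burnt)
Step 5: cell (4,1)='F' (+3 fires, +5 burnt)
  -> target ignites at step 5
Step 6: cell (4,1)='.' (+4 fires, +3 burnt)
Step 7: cell (4,1)='.' (+2 fires, +4 burnt)
Step 8: cell (4,1)='.' (+0 fires, +2 burnt)
  fire out at step 8

5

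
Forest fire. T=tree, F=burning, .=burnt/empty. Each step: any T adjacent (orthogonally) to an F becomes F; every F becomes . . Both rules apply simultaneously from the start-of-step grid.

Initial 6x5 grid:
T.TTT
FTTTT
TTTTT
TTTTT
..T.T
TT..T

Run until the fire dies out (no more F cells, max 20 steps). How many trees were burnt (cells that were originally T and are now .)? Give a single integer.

Answer: 21

Derivation:
Step 1: +3 fires, +1 burnt (F count now 3)
Step 2: +3 fires, +3 burnt (F count now 3)
Step 3: +4 fires, +3 burnt (F count now 4)
Step 4: +4 fires, +4 burnt (F count now 4)
Step 5: +4 fires, +4 burnt (F count now 4)
Step 6: +1 fires, +4 burnt (F count now 1)
Step 7: +1 fires, +1 burnt (F count now 1)
Step 8: +1 fires, +1 burnt (F count now 1)
Step 9: +0 fires, +1 burnt (F count now 0)
Fire out after step 9
Initially T: 23, now '.': 28
Total burnt (originally-T cells now '.'): 21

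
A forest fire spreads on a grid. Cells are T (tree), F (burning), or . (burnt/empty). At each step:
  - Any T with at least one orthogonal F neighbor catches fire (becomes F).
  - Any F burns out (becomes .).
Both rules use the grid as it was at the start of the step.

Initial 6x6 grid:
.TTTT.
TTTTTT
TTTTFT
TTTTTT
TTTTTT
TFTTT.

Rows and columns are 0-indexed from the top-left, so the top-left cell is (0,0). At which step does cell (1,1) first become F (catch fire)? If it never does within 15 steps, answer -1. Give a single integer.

Step 1: cell (1,1)='T' (+7 fires, +2 burnt)
Step 2: cell (1,1)='T' (+11 fires, +7 burnt)
Step 3: cell (1,1)='T' (+8 fires, +11 burnt)
Step 4: cell (1,1)='F' (+3 fires, +8 burnt)
  -> target ignites at step 4
Step 5: cell (1,1)='.' (+2 fires, +3 burnt)
Step 6: cell (1,1)='.' (+0 fires, +2 burnt)
  fire out at step 6

4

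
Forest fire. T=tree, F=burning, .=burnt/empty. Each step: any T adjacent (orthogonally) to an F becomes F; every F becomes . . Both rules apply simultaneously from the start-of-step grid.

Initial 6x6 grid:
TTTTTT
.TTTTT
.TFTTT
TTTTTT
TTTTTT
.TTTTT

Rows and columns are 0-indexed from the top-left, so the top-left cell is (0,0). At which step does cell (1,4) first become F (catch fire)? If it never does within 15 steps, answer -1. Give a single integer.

Step 1: cell (1,4)='T' (+4 fires, +1 burnt)
Step 2: cell (1,4)='T' (+7 fires, +4 burnt)
Step 3: cell (1,4)='F' (+9 fires, +7 burnt)
  -> target ignites at step 3
Step 4: cell (1,4)='.' (+8 fires, +9 burnt)
Step 5: cell (1,4)='.' (+3 fires, +8 burnt)
Step 6: cell (1,4)='.' (+1 fires, +3 burnt)
Step 7: cell (1,4)='.' (+0 fires, +1 burnt)
  fire out at step 7

3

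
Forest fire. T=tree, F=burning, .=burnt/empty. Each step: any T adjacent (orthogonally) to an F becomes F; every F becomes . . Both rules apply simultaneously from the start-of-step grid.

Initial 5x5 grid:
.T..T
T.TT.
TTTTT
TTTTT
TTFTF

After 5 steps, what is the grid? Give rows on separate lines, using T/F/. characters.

Step 1: 4 trees catch fire, 2 burn out
  .T..T
  T.TT.
  TTTTT
  TTFTF
  TF.F.
Step 2: 5 trees catch fire, 4 burn out
  .T..T
  T.TT.
  TTFTF
  TF.F.
  F....
Step 3: 4 trees catch fire, 5 burn out
  .T..T
  T.FT.
  TF.F.
  F....
  .....
Step 4: 2 trees catch fire, 4 burn out
  .T..T
  T..F.
  F....
  .....
  .....
Step 5: 1 trees catch fire, 2 burn out
  .T..T
  F....
  .....
  .....
  .....

.T..T
F....
.....
.....
.....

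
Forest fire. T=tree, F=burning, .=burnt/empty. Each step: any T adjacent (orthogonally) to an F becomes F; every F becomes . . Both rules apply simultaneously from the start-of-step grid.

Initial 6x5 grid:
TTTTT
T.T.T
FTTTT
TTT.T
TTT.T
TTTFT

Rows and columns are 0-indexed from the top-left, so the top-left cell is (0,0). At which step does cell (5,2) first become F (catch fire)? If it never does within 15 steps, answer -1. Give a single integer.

Step 1: cell (5,2)='F' (+5 fires, +2 burnt)
  -> target ignites at step 1
Step 2: cell (5,2)='.' (+7 fires, +5 burnt)
Step 3: cell (5,2)='.' (+7 fires, +7 burnt)
Step 4: cell (5,2)='.' (+2 fires, +7 burnt)
Step 5: cell (5,2)='.' (+2 fires, +2 burnt)
Step 6: cell (5,2)='.' (+1 fires, +2 burnt)
Step 7: cell (5,2)='.' (+0 fires, +1 burnt)
  fire out at step 7

1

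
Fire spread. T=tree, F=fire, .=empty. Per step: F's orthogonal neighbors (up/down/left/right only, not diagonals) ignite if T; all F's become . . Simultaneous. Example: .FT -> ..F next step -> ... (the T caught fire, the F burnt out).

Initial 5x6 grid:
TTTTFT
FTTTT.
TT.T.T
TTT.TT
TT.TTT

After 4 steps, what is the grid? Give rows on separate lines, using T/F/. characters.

Step 1: 6 trees catch fire, 2 burn out
  FTTF.F
  .FTTF.
  FT.T.T
  TTT.TT
  TT.TTT
Step 2: 6 trees catch fire, 6 burn out
  .FF...
  ..FF..
  .F.T.T
  FTT.TT
  TT.TTT
Step 3: 3 trees catch fire, 6 burn out
  ......
  ......
  ...F.T
  .FT.TT
  FT.TTT
Step 4: 2 trees catch fire, 3 burn out
  ......
  ......
  .....T
  ..F.TT
  .F.TTT

......
......
.....T
..F.TT
.F.TTT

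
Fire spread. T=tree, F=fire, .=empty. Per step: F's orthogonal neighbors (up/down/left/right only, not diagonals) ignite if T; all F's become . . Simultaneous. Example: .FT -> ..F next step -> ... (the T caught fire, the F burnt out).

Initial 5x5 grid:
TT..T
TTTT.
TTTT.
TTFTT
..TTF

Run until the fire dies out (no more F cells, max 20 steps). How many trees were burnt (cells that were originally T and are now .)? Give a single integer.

Answer: 16

Derivation:
Step 1: +6 fires, +2 burnt (F count now 6)
Step 2: +4 fires, +6 burnt (F count now 4)
Step 3: +3 fires, +4 burnt (F count now 3)
Step 4: +2 fires, +3 burnt (F count now 2)
Step 5: +1 fires, +2 burnt (F count now 1)
Step 6: +0 fires, +1 burnt (F count now 0)
Fire out after step 6
Initially T: 17, now '.': 24
Total burnt (originally-T cells now '.'): 16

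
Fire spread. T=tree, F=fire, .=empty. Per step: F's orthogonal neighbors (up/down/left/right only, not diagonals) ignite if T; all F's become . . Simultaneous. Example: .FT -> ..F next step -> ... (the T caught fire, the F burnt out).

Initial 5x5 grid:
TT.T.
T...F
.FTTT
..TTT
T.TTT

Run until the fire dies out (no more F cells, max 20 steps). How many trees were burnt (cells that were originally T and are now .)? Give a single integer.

Step 1: +2 fires, +2 burnt (F count now 2)
Step 2: +3 fires, +2 burnt (F count now 3)
Step 3: +3 fires, +3 burnt (F count now 3)
Step 4: +1 fires, +3 burnt (F count now 1)
Step 5: +0 fires, +1 burnt (F count now 0)
Fire out after step 5
Initially T: 14, now '.': 20
Total burnt (originally-T cells now '.'): 9

Answer: 9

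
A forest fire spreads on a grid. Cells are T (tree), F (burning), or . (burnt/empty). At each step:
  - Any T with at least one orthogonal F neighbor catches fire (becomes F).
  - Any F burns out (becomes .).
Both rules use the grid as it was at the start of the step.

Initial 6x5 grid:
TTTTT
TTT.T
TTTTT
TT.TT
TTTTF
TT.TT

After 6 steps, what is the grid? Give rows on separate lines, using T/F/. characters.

Step 1: 3 trees catch fire, 1 burn out
  TTTTT
  TTT.T
  TTTTT
  TT.TF
  TTTF.
  TT.TF
Step 2: 4 trees catch fire, 3 burn out
  TTTTT
  TTT.T
  TTTTF
  TT.F.
  TTF..
  TT.F.
Step 3: 3 trees catch fire, 4 burn out
  TTTTT
  TTT.F
  TTTF.
  TT...
  TF...
  TT...
Step 4: 5 trees catch fire, 3 burn out
  TTTTF
  TTT..
  TTF..
  TF...
  F....
  TF...
Step 5: 5 trees catch fire, 5 burn out
  TTTF.
  TTF..
  TF...
  F....
  .....
  F....
Step 6: 3 trees catch fire, 5 burn out
  TTF..
  TF...
  F....
  .....
  .....
  .....

TTF..
TF...
F....
.....
.....
.....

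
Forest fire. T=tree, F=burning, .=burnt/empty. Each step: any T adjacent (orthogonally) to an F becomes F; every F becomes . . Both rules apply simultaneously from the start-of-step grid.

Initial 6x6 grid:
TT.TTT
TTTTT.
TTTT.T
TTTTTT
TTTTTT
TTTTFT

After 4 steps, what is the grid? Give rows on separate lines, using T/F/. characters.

Step 1: 3 trees catch fire, 1 burn out
  TT.TTT
  TTTTT.
  TTTT.T
  TTTTTT
  TTTTFT
  TTTF.F
Step 2: 4 trees catch fire, 3 burn out
  TT.TTT
  TTTTT.
  TTTT.T
  TTTTFT
  TTTF.F
  TTF...
Step 3: 4 trees catch fire, 4 burn out
  TT.TTT
  TTTTT.
  TTTT.T
  TTTF.F
  TTF...
  TF....
Step 4: 5 trees catch fire, 4 burn out
  TT.TTT
  TTTTT.
  TTTF.F
  TTF...
  TF....
  F.....

TT.TTT
TTTTT.
TTTF.F
TTF...
TF....
F.....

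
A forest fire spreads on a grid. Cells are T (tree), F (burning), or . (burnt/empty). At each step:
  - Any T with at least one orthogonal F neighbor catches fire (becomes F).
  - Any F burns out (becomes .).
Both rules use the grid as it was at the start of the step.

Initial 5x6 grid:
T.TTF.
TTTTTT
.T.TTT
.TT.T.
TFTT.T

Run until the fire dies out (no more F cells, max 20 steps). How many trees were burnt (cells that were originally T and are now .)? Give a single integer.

Step 1: +5 fires, +2 burnt (F count now 5)
Step 2: +7 fires, +5 burnt (F count now 7)
Step 3: +5 fires, +7 burnt (F count now 5)
Step 4: +1 fires, +5 burnt (F count now 1)
Step 5: +1 fires, +1 burnt (F count now 1)
Step 6: +0 fires, +1 burnt (F count now 0)
Fire out after step 6
Initially T: 20, now '.': 29
Total burnt (originally-T cells now '.'): 19

Answer: 19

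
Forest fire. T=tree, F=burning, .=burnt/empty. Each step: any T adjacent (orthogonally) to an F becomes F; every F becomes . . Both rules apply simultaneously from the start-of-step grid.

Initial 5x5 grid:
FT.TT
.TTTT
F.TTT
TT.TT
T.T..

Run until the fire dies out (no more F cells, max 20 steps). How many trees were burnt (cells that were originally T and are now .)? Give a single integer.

Step 1: +2 fires, +2 burnt (F count now 2)
Step 2: +3 fires, +2 burnt (F count now 3)
Step 3: +1 fires, +3 burnt (F count now 1)
Step 4: +2 fires, +1 burnt (F count now 2)
Step 5: +3 fires, +2 burnt (F count now 3)
Step 6: +3 fires, +3 burnt (F count now 3)
Step 7: +1 fires, +3 burnt (F count now 1)
Step 8: +0 fires, +1 burnt (F count now 0)
Fire out after step 8
Initially T: 16, now '.': 24
Total burnt (originally-T cells now '.'): 15

Answer: 15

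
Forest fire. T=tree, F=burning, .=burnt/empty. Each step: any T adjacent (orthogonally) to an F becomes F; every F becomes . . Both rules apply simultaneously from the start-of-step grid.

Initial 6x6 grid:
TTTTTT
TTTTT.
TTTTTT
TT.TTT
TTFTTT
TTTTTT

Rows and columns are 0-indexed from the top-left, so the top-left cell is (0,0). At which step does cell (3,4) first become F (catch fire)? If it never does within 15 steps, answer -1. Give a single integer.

Step 1: cell (3,4)='T' (+3 fires, +1 burnt)
Step 2: cell (3,4)='T' (+6 fires, +3 burnt)
Step 3: cell (3,4)='F' (+7 fires, +6 burnt)
  -> target ignites at step 3
Step 4: cell (3,4)='.' (+7 fires, +7 burnt)
Step 5: cell (3,4)='.' (+6 fires, +7 burnt)
Step 6: cell (3,4)='.' (+3 fires, +6 burnt)
Step 7: cell (3,4)='.' (+1 fires, +3 burnt)
Step 8: cell (3,4)='.' (+0 fires, +1 burnt)
  fire out at step 8

3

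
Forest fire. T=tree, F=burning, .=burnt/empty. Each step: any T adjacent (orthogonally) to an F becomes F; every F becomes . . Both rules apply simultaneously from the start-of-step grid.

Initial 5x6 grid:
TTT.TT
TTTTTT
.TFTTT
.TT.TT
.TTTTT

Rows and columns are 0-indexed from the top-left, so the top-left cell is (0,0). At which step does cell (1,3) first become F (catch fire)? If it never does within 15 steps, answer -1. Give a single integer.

Step 1: cell (1,3)='T' (+4 fires, +1 burnt)
Step 2: cell (1,3)='F' (+6 fires, +4 burnt)
  -> target ignites at step 2
Step 3: cell (1,3)='.' (+7 fires, +6 burnt)
Step 4: cell (1,3)='.' (+5 fires, +7 burnt)
Step 5: cell (1,3)='.' (+2 fires, +5 burnt)
Step 6: cell (1,3)='.' (+0 fires, +2 burnt)
  fire out at step 6

2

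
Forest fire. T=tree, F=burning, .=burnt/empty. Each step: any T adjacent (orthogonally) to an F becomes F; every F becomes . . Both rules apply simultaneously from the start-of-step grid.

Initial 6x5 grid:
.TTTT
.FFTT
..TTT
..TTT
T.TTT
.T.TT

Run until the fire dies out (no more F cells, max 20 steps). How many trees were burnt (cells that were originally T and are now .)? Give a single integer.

Answer: 17

Derivation:
Step 1: +4 fires, +2 burnt (F count now 4)
Step 2: +4 fires, +4 burnt (F count now 4)
Step 3: +4 fires, +4 burnt (F count now 4)
Step 4: +2 fires, +4 burnt (F count now 2)
Step 5: +2 fires, +2 burnt (F count now 2)
Step 6: +1 fires, +2 burnt (F count now 1)
Step 7: +0 fires, +1 burnt (F count now 0)
Fire out after step 7
Initially T: 19, now '.': 28
Total burnt (originally-T cells now '.'): 17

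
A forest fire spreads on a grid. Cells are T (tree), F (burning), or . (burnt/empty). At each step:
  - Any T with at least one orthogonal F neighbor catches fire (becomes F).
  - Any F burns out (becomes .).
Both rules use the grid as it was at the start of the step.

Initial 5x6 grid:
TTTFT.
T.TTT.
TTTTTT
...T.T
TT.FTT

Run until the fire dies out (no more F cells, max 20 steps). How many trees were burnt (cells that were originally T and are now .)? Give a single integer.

Step 1: +5 fires, +2 burnt (F count now 5)
Step 2: +5 fires, +5 burnt (F count now 5)
Step 3: +4 fires, +5 burnt (F count now 4)
Step 4: +3 fires, +4 burnt (F count now 3)
Step 5: +1 fires, +3 burnt (F count now 1)
Step 6: +0 fires, +1 burnt (F count now 0)
Fire out after step 6
Initially T: 20, now '.': 28
Total burnt (originally-T cells now '.'): 18

Answer: 18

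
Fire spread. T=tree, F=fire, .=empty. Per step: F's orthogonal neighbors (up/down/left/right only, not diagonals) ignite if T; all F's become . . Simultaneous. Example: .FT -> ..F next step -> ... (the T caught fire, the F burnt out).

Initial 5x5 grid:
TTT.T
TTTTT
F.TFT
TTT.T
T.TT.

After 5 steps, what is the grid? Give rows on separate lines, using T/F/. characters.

Step 1: 5 trees catch fire, 2 burn out
  TTT.T
  FTTFT
  ..F.F
  FTT.T
  T.TT.
Step 2: 8 trees catch fire, 5 burn out
  FTT.T
  .FF.F
  .....
  .FF.F
  F.TT.
Step 3: 4 trees catch fire, 8 burn out
  .FF.F
  .....
  .....
  .....
  ..FT.
Step 4: 1 trees catch fire, 4 burn out
  .....
  .....
  .....
  .....
  ...F.
Step 5: 0 trees catch fire, 1 burn out
  .....
  .....
  .....
  .....
  .....

.....
.....
.....
.....
.....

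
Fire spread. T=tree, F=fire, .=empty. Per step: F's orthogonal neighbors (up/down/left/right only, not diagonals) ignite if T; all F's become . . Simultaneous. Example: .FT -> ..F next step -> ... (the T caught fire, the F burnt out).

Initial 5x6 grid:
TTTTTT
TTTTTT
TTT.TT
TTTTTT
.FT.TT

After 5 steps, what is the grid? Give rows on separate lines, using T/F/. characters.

Step 1: 2 trees catch fire, 1 burn out
  TTTTTT
  TTTTTT
  TTT.TT
  TFTTTT
  ..F.TT
Step 2: 3 trees catch fire, 2 burn out
  TTTTTT
  TTTTTT
  TFT.TT
  F.FTTT
  ....TT
Step 3: 4 trees catch fire, 3 burn out
  TTTTTT
  TFTTTT
  F.F.TT
  ...FTT
  ....TT
Step 4: 4 trees catch fire, 4 burn out
  TFTTTT
  F.FTTT
  ....TT
  ....FT
  ....TT
Step 5: 6 trees catch fire, 4 burn out
  F.FTTT
  ...FTT
  ....FT
  .....F
  ....FT

F.FTTT
...FTT
....FT
.....F
....FT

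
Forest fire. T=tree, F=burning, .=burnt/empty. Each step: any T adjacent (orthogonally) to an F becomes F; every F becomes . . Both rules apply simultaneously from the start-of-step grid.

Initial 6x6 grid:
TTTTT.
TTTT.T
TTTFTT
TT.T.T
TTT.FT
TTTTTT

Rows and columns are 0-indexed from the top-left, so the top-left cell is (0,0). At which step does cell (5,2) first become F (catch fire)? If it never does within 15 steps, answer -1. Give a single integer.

Step 1: cell (5,2)='T' (+6 fires, +2 burnt)
Step 2: cell (5,2)='T' (+7 fires, +6 burnt)
Step 3: cell (5,2)='F' (+7 fires, +7 burnt)
  -> target ignites at step 3
Step 4: cell (5,2)='.' (+6 fires, +7 burnt)
Step 5: cell (5,2)='.' (+3 fires, +6 burnt)
Step 6: cell (5,2)='.' (+0 fires, +3 burnt)
  fire out at step 6

3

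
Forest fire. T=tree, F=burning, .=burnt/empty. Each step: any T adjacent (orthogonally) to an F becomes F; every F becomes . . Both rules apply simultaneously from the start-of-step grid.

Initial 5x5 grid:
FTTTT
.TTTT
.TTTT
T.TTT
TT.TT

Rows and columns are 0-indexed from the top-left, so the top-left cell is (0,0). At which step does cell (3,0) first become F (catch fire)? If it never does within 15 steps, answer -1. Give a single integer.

Step 1: cell (3,0)='T' (+1 fires, +1 burnt)
Step 2: cell (3,0)='T' (+2 fires, +1 burnt)
Step 3: cell (3,0)='T' (+3 fires, +2 burnt)
Step 4: cell (3,0)='T' (+3 fires, +3 burnt)
Step 5: cell (3,0)='T' (+3 fires, +3 burnt)
Step 6: cell (3,0)='T' (+2 fires, +3 burnt)
Step 7: cell (3,0)='T' (+2 fires, +2 burnt)
Step 8: cell (3,0)='T' (+1 fires, +2 burnt)
Step 9: cell (3,0)='T' (+0 fires, +1 burnt)
  fire out at step 9
Target never catches fire within 15 steps

-1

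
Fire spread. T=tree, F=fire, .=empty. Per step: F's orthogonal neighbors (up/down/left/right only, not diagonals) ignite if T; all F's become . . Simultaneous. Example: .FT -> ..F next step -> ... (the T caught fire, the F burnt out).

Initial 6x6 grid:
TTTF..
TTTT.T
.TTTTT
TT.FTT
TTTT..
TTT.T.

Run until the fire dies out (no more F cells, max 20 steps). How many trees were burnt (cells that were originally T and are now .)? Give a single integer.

Answer: 24

Derivation:
Step 1: +5 fires, +2 burnt (F count now 5)
Step 2: +6 fires, +5 burnt (F count now 6)
Step 3: +6 fires, +6 burnt (F count now 6)
Step 4: +5 fires, +6 burnt (F count now 5)
Step 5: +2 fires, +5 burnt (F count now 2)
Step 6: +0 fires, +2 burnt (F count now 0)
Fire out after step 6
Initially T: 25, now '.': 35
Total burnt (originally-T cells now '.'): 24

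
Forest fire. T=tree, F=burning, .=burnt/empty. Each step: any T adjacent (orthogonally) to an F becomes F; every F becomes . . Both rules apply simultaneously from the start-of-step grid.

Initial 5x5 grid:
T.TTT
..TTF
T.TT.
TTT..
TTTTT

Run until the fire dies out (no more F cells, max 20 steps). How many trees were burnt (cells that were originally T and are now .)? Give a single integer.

Answer: 16

Derivation:
Step 1: +2 fires, +1 burnt (F count now 2)
Step 2: +3 fires, +2 burnt (F count now 3)
Step 3: +2 fires, +3 burnt (F count now 2)
Step 4: +1 fires, +2 burnt (F count now 1)
Step 5: +2 fires, +1 burnt (F count now 2)
Step 6: +3 fires, +2 burnt (F count now 3)
Step 7: +3 fires, +3 burnt (F count now 3)
Step 8: +0 fires, +3 burnt (F count now 0)
Fire out after step 8
Initially T: 17, now '.': 24
Total burnt (originally-T cells now '.'): 16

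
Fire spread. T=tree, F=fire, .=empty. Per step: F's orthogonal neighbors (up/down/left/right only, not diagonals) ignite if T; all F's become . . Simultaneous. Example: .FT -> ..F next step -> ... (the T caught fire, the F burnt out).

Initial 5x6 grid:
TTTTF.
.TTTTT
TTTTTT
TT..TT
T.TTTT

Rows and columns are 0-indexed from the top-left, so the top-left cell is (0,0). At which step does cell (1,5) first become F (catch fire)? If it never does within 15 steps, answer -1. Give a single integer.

Step 1: cell (1,5)='T' (+2 fires, +1 burnt)
Step 2: cell (1,5)='F' (+4 fires, +2 burnt)
  -> target ignites at step 2
Step 3: cell (1,5)='.' (+5 fires, +4 burnt)
Step 4: cell (1,5)='.' (+5 fires, +5 burnt)
Step 5: cell (1,5)='.' (+3 fires, +5 burnt)
Step 6: cell (1,5)='.' (+3 fires, +3 burnt)
Step 7: cell (1,5)='.' (+1 fires, +3 burnt)
Step 8: cell (1,5)='.' (+1 fires, +1 burnt)
Step 9: cell (1,5)='.' (+0 fires, +1 burnt)
  fire out at step 9

2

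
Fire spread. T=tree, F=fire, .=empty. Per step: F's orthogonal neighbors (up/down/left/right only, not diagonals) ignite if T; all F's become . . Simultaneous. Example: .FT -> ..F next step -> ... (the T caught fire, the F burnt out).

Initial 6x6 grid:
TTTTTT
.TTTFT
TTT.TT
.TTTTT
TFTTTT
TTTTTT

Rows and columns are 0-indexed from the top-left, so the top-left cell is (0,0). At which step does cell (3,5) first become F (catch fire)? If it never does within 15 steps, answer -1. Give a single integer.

Step 1: cell (3,5)='T' (+8 fires, +2 burnt)
Step 2: cell (3,5)='T' (+10 fires, +8 burnt)
Step 3: cell (3,5)='F' (+8 fires, +10 burnt)
  -> target ignites at step 3
Step 4: cell (3,5)='.' (+3 fires, +8 burnt)
Step 5: cell (3,5)='.' (+2 fires, +3 burnt)
Step 6: cell (3,5)='.' (+0 fires, +2 burnt)
  fire out at step 6

3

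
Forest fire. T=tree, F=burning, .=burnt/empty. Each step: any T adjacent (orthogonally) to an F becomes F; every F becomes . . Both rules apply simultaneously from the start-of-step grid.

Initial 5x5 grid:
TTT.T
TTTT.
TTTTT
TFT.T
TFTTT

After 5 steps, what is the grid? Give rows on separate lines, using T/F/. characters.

Step 1: 5 trees catch fire, 2 burn out
  TTT.T
  TTTT.
  TFTTT
  F.F.T
  F.FTT
Step 2: 4 trees catch fire, 5 burn out
  TTT.T
  TFTT.
  F.FTT
  ....T
  ...FT
Step 3: 5 trees catch fire, 4 burn out
  TFT.T
  F.FT.
  ...FT
  ....T
  ....F
Step 4: 5 trees catch fire, 5 burn out
  F.F.T
  ...F.
  ....F
  ....F
  .....
Step 5: 0 trees catch fire, 5 burn out
  ....T
  .....
  .....
  .....
  .....

....T
.....
.....
.....
.....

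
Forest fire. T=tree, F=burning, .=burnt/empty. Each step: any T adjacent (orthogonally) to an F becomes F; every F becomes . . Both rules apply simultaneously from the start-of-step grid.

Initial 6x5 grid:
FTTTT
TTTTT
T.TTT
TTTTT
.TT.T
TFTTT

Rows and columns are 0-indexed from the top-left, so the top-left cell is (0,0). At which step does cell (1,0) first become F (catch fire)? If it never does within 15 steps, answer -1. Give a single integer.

Step 1: cell (1,0)='F' (+5 fires, +2 burnt)
  -> target ignites at step 1
Step 2: cell (1,0)='.' (+6 fires, +5 burnt)
Step 3: cell (1,0)='.' (+5 fires, +6 burnt)
Step 4: cell (1,0)='.' (+5 fires, +5 burnt)
Step 5: cell (1,0)='.' (+3 fires, +5 burnt)
Step 6: cell (1,0)='.' (+1 fires, +3 burnt)
Step 7: cell (1,0)='.' (+0 fires, +1 burnt)
  fire out at step 7

1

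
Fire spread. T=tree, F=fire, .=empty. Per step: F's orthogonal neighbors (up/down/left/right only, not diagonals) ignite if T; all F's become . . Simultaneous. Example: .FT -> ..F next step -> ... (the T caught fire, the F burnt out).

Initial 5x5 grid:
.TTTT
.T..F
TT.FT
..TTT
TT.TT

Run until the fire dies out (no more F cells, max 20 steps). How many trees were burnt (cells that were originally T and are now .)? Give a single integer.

Step 1: +3 fires, +2 burnt (F count now 3)
Step 2: +4 fires, +3 burnt (F count now 4)
Step 3: +2 fires, +4 burnt (F count now 2)
Step 4: +1 fires, +2 burnt (F count now 1)
Step 5: +1 fires, +1 burnt (F count now 1)
Step 6: +1 fires, +1 burnt (F count now 1)
Step 7: +1 fires, +1 burnt (F count now 1)
Step 8: +0 fires, +1 burnt (F count now 0)
Fire out after step 8
Initially T: 15, now '.': 23
Total burnt (originally-T cells now '.'): 13

Answer: 13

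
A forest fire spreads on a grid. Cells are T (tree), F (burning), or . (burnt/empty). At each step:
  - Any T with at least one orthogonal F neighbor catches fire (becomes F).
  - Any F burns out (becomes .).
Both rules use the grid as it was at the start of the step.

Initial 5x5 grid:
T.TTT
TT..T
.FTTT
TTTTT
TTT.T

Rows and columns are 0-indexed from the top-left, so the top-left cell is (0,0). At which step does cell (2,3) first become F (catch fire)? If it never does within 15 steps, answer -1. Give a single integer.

Step 1: cell (2,3)='T' (+3 fires, +1 burnt)
Step 2: cell (2,3)='F' (+5 fires, +3 burnt)
  -> target ignites at step 2
Step 3: cell (2,3)='.' (+5 fires, +5 burnt)
Step 4: cell (2,3)='.' (+2 fires, +5 burnt)
Step 5: cell (2,3)='.' (+2 fires, +2 burnt)
Step 6: cell (2,3)='.' (+1 fires, +2 burnt)
Step 7: cell (2,3)='.' (+1 fires, +1 burnt)
Step 8: cell (2,3)='.' (+0 fires, +1 burnt)
  fire out at step 8

2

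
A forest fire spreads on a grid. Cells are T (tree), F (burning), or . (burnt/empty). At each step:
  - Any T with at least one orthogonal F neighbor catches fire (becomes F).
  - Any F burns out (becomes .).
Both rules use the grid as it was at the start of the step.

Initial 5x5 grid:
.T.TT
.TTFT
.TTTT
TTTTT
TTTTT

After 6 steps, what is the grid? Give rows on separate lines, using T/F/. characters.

Step 1: 4 trees catch fire, 1 burn out
  .T.FT
  .TF.F
  .TTFT
  TTTTT
  TTTTT
Step 2: 5 trees catch fire, 4 burn out
  .T..F
  .F...
  .TF.F
  TTTFT
  TTTTT
Step 3: 5 trees catch fire, 5 burn out
  .F...
  .....
  .F...
  TTF.F
  TTTFT
Step 4: 3 trees catch fire, 5 burn out
  .....
  .....
  .....
  TF...
  TTF.F
Step 5: 2 trees catch fire, 3 burn out
  .....
  .....
  .....
  F....
  TF...
Step 6: 1 trees catch fire, 2 burn out
  .....
  .....
  .....
  .....
  F....

.....
.....
.....
.....
F....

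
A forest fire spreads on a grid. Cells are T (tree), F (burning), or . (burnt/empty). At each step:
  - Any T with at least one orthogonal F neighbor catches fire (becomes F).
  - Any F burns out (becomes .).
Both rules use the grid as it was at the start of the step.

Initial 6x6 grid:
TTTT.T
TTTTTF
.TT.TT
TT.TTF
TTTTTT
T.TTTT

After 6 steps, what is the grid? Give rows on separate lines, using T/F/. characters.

Step 1: 5 trees catch fire, 2 burn out
  TTTT.F
  TTTTF.
  .TT.TF
  TT.TF.
  TTTTTF
  T.TTTT
Step 2: 5 trees catch fire, 5 burn out
  TTTT..
  TTTF..
  .TT.F.
  TT.F..
  TTTTF.
  T.TTTF
Step 3: 4 trees catch fire, 5 burn out
  TTTF..
  TTF...
  .TT...
  TT....
  TTTF..
  T.TTF.
Step 4: 5 trees catch fire, 4 burn out
  TTF...
  TF....
  .TF...
  TT....
  TTF...
  T.TF..
Step 5: 5 trees catch fire, 5 burn out
  TF....
  F.....
  .F....
  TT....
  TF....
  T.F...
Step 6: 3 trees catch fire, 5 burn out
  F.....
  ......
  ......
  TF....
  F.....
  T.....

F.....
......
......
TF....
F.....
T.....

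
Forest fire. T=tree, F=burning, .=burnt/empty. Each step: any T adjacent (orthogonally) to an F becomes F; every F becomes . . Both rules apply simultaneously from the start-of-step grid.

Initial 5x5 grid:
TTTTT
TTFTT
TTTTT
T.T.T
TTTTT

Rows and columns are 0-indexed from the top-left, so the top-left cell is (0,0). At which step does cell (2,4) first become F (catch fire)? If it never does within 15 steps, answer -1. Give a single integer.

Step 1: cell (2,4)='T' (+4 fires, +1 burnt)
Step 2: cell (2,4)='T' (+7 fires, +4 burnt)
Step 3: cell (2,4)='F' (+5 fires, +7 burnt)
  -> target ignites at step 3
Step 4: cell (2,4)='.' (+4 fires, +5 burnt)
Step 5: cell (2,4)='.' (+2 fires, +4 burnt)
Step 6: cell (2,4)='.' (+0 fires, +2 burnt)
  fire out at step 6

3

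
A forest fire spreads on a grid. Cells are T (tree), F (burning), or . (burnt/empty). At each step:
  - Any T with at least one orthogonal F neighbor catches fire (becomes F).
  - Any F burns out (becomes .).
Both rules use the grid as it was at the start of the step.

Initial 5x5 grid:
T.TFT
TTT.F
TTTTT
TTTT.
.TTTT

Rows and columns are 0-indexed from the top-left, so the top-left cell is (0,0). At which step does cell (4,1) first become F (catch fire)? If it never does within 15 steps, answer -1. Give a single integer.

Step 1: cell (4,1)='T' (+3 fires, +2 burnt)
Step 2: cell (4,1)='T' (+2 fires, +3 burnt)
Step 3: cell (4,1)='T' (+3 fires, +2 burnt)
Step 4: cell (4,1)='T' (+4 fires, +3 burnt)
Step 5: cell (4,1)='T' (+5 fires, +4 burnt)
Step 6: cell (4,1)='F' (+2 fires, +5 burnt)
  -> target ignites at step 6
Step 7: cell (4,1)='.' (+0 fires, +2 burnt)
  fire out at step 7

6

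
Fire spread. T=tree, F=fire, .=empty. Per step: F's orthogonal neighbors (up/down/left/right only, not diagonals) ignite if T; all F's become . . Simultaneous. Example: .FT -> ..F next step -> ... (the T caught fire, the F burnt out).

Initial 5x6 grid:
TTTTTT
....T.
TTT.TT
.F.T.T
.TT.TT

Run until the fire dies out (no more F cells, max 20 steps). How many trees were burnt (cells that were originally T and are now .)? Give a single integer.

Answer: 5

Derivation:
Step 1: +2 fires, +1 burnt (F count now 2)
Step 2: +3 fires, +2 burnt (F count now 3)
Step 3: +0 fires, +3 burnt (F count now 0)
Fire out after step 3
Initially T: 18, now '.': 17
Total burnt (originally-T cells now '.'): 5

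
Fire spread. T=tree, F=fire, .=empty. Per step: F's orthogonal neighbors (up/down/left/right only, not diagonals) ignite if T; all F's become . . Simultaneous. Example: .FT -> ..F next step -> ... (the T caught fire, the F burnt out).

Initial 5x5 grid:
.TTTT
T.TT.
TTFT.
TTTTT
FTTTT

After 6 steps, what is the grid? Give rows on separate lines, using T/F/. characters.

Step 1: 6 trees catch fire, 2 burn out
  .TTTT
  T.FT.
  TF.F.
  FTFTT
  .FTTT
Step 2: 6 trees catch fire, 6 burn out
  .TFTT
  T..F.
  F....
  .F.FT
  ..FTT
Step 3: 5 trees catch fire, 6 burn out
  .F.FT
  F....
  .....
  ....F
  ...FT
Step 4: 2 trees catch fire, 5 burn out
  ....F
  .....
  .....
  .....
  ....F
Step 5: 0 trees catch fire, 2 burn out
  .....
  .....
  .....
  .....
  .....
Step 6: 0 trees catch fire, 0 burn out
  .....
  .....
  .....
  .....
  .....

.....
.....
.....
.....
.....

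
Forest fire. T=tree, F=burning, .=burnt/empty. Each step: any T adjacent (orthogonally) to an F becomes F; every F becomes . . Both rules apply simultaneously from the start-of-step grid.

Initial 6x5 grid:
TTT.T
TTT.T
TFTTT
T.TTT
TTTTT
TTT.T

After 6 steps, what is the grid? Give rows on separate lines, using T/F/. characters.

Step 1: 3 trees catch fire, 1 burn out
  TTT.T
  TFT.T
  F.FTT
  T.TTT
  TTTTT
  TTT.T
Step 2: 6 trees catch fire, 3 burn out
  TFT.T
  F.F.T
  ...FT
  F.FTT
  TTTTT
  TTT.T
Step 3: 6 trees catch fire, 6 burn out
  F.F.T
  ....T
  ....F
  ...FT
  FTFTT
  TTT.T
Step 4: 6 trees catch fire, 6 burn out
  ....T
  ....F
  .....
  ....F
  .F.FT
  FTF.T
Step 5: 3 trees catch fire, 6 burn out
  ....F
  .....
  .....
  .....
  ....F
  .F..T
Step 6: 1 trees catch fire, 3 burn out
  .....
  .....
  .....
  .....
  .....
  ....F

.....
.....
.....
.....
.....
....F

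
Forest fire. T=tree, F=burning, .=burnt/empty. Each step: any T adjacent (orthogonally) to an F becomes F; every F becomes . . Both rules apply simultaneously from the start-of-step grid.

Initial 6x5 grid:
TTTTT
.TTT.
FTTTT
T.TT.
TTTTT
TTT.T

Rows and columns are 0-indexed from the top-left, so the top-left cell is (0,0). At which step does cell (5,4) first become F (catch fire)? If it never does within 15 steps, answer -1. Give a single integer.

Step 1: cell (5,4)='T' (+2 fires, +1 burnt)
Step 2: cell (5,4)='T' (+3 fires, +2 burnt)
Step 3: cell (5,4)='T' (+6 fires, +3 burnt)
Step 4: cell (5,4)='T' (+7 fires, +6 burnt)
Step 5: cell (5,4)='T' (+3 fires, +7 burnt)
Step 6: cell (5,4)='T' (+2 fires, +3 burnt)
Step 7: cell (5,4)='F' (+1 fires, +2 burnt)
  -> target ignites at step 7
Step 8: cell (5,4)='.' (+0 fires, +1 burnt)
  fire out at step 8

7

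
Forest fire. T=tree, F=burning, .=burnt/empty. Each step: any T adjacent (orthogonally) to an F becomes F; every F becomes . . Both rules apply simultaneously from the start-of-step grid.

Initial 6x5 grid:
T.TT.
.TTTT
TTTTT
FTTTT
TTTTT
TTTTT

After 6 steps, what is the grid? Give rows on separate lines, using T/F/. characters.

Step 1: 3 trees catch fire, 1 burn out
  T.TT.
  .TTTT
  FTTTT
  .FTTT
  FTTTT
  TTTTT
Step 2: 4 trees catch fire, 3 burn out
  T.TT.
  .TTTT
  .FTTT
  ..FTT
  .FTTT
  FTTTT
Step 3: 5 trees catch fire, 4 burn out
  T.TT.
  .FTTT
  ..FTT
  ...FT
  ..FTT
  .FTTT
Step 4: 5 trees catch fire, 5 burn out
  T.TT.
  ..FTT
  ...FT
  ....F
  ...FT
  ..FTT
Step 5: 5 trees catch fire, 5 burn out
  T.FT.
  ...FT
  ....F
  .....
  ....F
  ...FT
Step 6: 3 trees catch fire, 5 burn out
  T..F.
  ....F
  .....
  .....
  .....
  ....F

T..F.
....F
.....
.....
.....
....F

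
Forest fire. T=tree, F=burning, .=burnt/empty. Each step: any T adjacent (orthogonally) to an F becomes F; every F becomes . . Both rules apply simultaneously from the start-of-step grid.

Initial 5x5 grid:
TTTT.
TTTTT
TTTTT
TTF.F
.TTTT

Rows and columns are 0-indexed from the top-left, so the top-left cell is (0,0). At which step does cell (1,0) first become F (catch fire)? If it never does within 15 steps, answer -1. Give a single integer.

Step 1: cell (1,0)='T' (+5 fires, +2 burnt)
Step 2: cell (1,0)='T' (+7 fires, +5 burnt)
Step 3: cell (1,0)='T' (+4 fires, +7 burnt)
Step 4: cell (1,0)='F' (+3 fires, +4 burnt)
  -> target ignites at step 4
Step 5: cell (1,0)='.' (+1 fires, +3 burnt)
Step 6: cell (1,0)='.' (+0 fires, +1 burnt)
  fire out at step 6

4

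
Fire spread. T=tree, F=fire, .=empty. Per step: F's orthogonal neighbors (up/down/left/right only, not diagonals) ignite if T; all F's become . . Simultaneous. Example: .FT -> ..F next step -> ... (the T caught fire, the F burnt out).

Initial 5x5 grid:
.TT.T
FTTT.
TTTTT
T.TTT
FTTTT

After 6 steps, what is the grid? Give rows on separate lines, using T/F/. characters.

Step 1: 4 trees catch fire, 2 burn out
  .TT.T
  .FTT.
  FTTTT
  F.TTT
  .FTTT
Step 2: 4 trees catch fire, 4 burn out
  .FT.T
  ..FT.
  .FTTT
  ..TTT
  ..FTT
Step 3: 5 trees catch fire, 4 burn out
  ..F.T
  ...F.
  ..FTT
  ..FTT
  ...FT
Step 4: 3 trees catch fire, 5 burn out
  ....T
  .....
  ...FT
  ...FT
  ....F
Step 5: 2 trees catch fire, 3 burn out
  ....T
  .....
  ....F
  ....F
  .....
Step 6: 0 trees catch fire, 2 burn out
  ....T
  .....
  .....
  .....
  .....

....T
.....
.....
.....
.....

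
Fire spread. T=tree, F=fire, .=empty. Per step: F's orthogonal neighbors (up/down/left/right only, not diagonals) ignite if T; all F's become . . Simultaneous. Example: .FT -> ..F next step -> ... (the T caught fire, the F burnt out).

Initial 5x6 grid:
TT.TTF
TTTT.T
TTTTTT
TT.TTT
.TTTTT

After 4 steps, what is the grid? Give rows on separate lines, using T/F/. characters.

Step 1: 2 trees catch fire, 1 burn out
  TT.TF.
  TTTT.F
  TTTTTT
  TT.TTT
  .TTTTT
Step 2: 2 trees catch fire, 2 burn out
  TT.F..
  TTTT..
  TTTTTF
  TT.TTT
  .TTTTT
Step 3: 3 trees catch fire, 2 burn out
  TT....
  TTTF..
  TTTTF.
  TT.TTF
  .TTTTT
Step 4: 4 trees catch fire, 3 burn out
  TT....
  TTF...
  TTTF..
  TT.TF.
  .TTTTF

TT....
TTF...
TTTF..
TT.TF.
.TTTTF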